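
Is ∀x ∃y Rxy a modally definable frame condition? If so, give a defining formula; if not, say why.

This is a Sahlqvist condition; the D axiom □p → ◇p defines it.

Definable; □p → ◇p defines it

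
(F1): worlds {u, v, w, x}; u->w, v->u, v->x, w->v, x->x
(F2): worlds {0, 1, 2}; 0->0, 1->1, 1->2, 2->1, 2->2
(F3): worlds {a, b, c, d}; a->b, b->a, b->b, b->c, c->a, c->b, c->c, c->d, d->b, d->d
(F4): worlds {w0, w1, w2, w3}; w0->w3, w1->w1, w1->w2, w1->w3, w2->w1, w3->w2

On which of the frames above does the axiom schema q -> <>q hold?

The schema corresponds to reflexivity: forall x Rxx.
(F1): fails — world u does not see itself.
(F2): condition met.
(F3): fails — world a does not see itself.
(F4): fails — world w0 does not see itself.

(F2)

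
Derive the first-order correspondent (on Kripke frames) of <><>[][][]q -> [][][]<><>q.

forall x forall y forall z ((x R^2 y & x R^3 z) -> exists w (y R^3 w & z R^2 w))

This is a Sahlqvist (Geach-type) schema ◇^2□^3q → □^3◇^2q.
First-order correspondent: forall x forall y forall z ((x R^2 y & x R^3 z) -> exists w (y R^3 w & z R^2 w)).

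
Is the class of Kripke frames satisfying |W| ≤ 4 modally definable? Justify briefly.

No

Any modally definable frame class is closed under disjoint unions.
Any modal formula valid on each of 5 disjoint one-world frames is valid on their disjoint union (validity is preserved under disjoint unions). Each one-world frame has |W|=1≤4, but the union has |W|=5.
So the class is not modally definable.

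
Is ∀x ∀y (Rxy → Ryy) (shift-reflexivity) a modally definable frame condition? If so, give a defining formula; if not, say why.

Yes, by □(□q → q)

The condition is shift-reflexivity. A defining modal formula is □(□q → q).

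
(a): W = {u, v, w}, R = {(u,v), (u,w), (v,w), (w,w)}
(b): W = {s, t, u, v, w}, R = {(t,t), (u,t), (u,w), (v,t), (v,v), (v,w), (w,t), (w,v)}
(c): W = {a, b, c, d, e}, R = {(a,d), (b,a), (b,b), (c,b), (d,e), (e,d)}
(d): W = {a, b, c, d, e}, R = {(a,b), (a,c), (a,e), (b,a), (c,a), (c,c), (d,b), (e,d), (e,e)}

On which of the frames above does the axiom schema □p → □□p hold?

(a)

The schema corresponds to transitivity: ∀x ∀y ∀z (Rxy ∧ Ryz → Rxz).
(a): condition met.
(b): fails — Ruw and Rwv but not Ruv.
(c): fails — Rba and Rad but not Rbd.
(d): fails — Rab and Rba but not Raa.
Valid on: (a).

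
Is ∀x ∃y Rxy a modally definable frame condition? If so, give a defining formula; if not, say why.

Yes: it is seriality, defined by the D schema □q → ◇q.

Yes, by □q → ◇q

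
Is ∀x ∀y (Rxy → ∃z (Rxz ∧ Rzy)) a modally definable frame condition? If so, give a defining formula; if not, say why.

Yes: it is density, defined by the C4 schema □□r → □r.
Suppose □□r→□r is valid. Take Rxy and set V(r)={w : xR²w}. Then □□r at x, so □r at x, so r at y, i.e. ∃z(Rxz∧Rzy).

Definable; □□r → □r defines it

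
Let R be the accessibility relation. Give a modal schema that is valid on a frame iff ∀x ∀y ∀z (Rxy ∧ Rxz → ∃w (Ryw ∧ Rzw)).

◇□p → □◇p

A defining formula is ◇□p → □◇p (the .2 axiom).
Suppose ◇□p→□◇p is valid. Take Rxy, Rxz and set V(p)={w : Ryw}. Then □p at y so ◇□p at x, so □◇p at x, so ◇p at z, giving w with Rzw and Ryw.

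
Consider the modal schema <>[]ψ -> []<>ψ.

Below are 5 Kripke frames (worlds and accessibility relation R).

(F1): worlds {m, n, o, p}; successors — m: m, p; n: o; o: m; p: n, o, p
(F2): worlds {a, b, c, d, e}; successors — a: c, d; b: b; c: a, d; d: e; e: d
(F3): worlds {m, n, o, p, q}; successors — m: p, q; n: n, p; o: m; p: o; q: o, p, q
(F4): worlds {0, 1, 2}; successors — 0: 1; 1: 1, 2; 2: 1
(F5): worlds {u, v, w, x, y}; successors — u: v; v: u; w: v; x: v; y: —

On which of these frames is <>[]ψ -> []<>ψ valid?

(F4), (F5)

This is the axiom for convergence; its first-order frame correspondent is forall x forall y forall z (Rxy & Rxz -> exists w (Ryw & Rzw)).
(F1): fails — Rpn and Rpo but n and o have no common successor.
(F2): fails — Rac and Rad but c and d have no common successor.
(F3): fails — Rnn and Rnp but n and p have no common successor.
(F4): condition met.
(F5): condition met.
Valid on: (F4), (F5).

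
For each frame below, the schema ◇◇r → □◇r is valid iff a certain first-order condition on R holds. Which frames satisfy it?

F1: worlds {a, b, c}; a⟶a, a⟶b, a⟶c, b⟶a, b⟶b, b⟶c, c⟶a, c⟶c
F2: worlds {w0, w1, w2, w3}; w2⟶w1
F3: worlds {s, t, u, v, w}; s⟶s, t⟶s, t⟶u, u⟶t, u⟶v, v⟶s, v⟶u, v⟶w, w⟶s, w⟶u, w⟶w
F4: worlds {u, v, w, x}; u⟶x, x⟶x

This is the axiom for a generalized confluence (Geach) condition; its first-order frame correspondent is ∀x ∀y ∀z ((xR²y ∧ xRz) → ∃w (y = w ∧ zRw)).
F1: fails — aR²b, aRc but no w with b=w and cRw.
F2: ✓.
F3: fails — tR²s, tRu but no w* with s=w* and uRw*.
F4: ✓.
Valid on: F2, F4.

F2, F4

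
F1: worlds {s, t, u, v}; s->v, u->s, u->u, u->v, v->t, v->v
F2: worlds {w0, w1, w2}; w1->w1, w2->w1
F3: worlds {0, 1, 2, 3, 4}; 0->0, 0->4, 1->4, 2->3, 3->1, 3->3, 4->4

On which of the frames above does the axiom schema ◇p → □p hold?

Frame correspondent (Sahlqvist): ∀x ∀y ∀z (Rxy ∧ Rxz → y = z) — i.e. partial functionality.
F1: fails — u sees both s and u.
F2: condition met.
F3: fails — 0 sees both 0 and 4.
Valid on: F2.

F2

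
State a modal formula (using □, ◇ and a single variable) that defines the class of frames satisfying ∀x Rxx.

A defining formula is □p → p (the T axiom).
Suppose □p→p is valid. At any x set V(p)={w : Rxw}. Then □p holds at x, so p holds at x, i.e. Rxx.

□p → p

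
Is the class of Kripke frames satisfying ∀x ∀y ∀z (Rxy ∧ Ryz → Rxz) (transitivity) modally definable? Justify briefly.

Yes: it is transitivity, defined by the 4 schema □p → □□p.
Suppose □p→□□p is valid. Take Rxy, Ryz and set V(p)={w : Rxw}. Then □p at x, so □□p at x, so □p at y, so p at z, i.e. Rxz.

Yes — defined by □p → □□p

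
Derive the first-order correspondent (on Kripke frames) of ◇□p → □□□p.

∀x ∀y ∀z ((xRy ∧ xR³z) → ∃w (yRw ∧ z = w))

This is a Sahlqvist (Geach-type) schema ◇^1□^1p → □^3◇^0p.
Minimal-valuation argument: fix x; take any y with xR^1y and any z with xR^3z. Set V(p) to the set of worlds R-reachable from y in exactly 1 step. Then □^1p holds at y, so the antecedent holds at x; validity forces ◇^0p at z, giving a w with zR^0w and yR^1w.
First-order correspondent: ∀x ∀y ∀z ((xRy ∧ xR³z) → ∃w (yRw ∧ z = w)).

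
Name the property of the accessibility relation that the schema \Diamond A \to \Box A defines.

partial functionality

Suppose ◇A→□A is valid. Take Rxy, Rxz and set V(A)={y}. Then ◇A at x, so □A at x, so A at z, i.e. z=y.
Conversely, on a frame with partial functionality the schema holds at every world under every valuation.
Frame condition: \forall x \forall y \forall z (Rxy \wedge Rxz \to y = z).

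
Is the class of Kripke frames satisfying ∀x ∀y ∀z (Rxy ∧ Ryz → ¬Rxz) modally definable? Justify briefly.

Not modally definable

Modal frame validity is preserved under surjective bounded morphisms.
The 7-cycle (worlds 0,1,2,3,4,5,6 with 0→1→2→3→4→5→6→0) is intransitive. Mapping every world to a single reflexive point • is a surjective bounded morphism; the reflexive point is not intransitive (R••∧R•• but R••).
So no modal formula (or set of formulas) defines exactly the intransitive frames.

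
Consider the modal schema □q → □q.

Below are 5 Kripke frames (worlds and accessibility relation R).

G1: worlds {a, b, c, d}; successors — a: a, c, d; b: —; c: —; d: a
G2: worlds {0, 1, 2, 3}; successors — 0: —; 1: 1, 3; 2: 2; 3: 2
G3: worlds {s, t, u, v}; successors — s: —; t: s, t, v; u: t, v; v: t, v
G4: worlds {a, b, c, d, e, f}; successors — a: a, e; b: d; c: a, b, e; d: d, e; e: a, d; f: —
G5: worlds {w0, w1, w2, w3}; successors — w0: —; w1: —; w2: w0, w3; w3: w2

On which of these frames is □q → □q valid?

The schema corresponds to a generalized confluence (Geach) condition: ∀x ∀z (xRz → ∃w (xRw ∧ z = w)).
G1: holds.
G2: holds.
G3: holds.
G4: holds.
G5: holds.

G1, G2, G3, G4, G5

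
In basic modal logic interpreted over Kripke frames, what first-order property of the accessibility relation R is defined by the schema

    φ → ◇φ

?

Equivalently (dual form): □φ → φ.
Suppose □φ→φ is valid. At any x set V(φ)={w : Rxw}. Then □φ holds at x, so φ holds at x, i.e. Rxx.
Conversely, on a frame with reflexivity the schema holds at every world under every valuation.
Frame condition: ∀x Rxx.

reflexivity: ∀x Rxx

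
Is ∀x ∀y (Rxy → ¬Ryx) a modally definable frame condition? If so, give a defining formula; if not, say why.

Any modally definable frame class is closed under surjective bounded morphisms.
The 5-cycle (worlds a,b,c,d,e with a→b→c→d→e→a) is asymmetric. Mapping every world to a single reflexive point • is a surjective bounded morphism, and the reflexive point is not asymmetric (R•• but asymmetry requires ¬R••).
So no modal formula (or set of formulas) defines exactly the asymmetric frames.

Not modally definable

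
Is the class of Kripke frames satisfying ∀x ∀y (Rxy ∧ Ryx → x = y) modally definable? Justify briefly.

Not modally definable

Any modally definable frame class is closed under surjective bounded morphisms.
The 6-cycle (worlds w0,w1,w2,w3,w4,w5 with w0→w1→w2→w3→w4→w5→w0) is antisymmetric. Sending even-indexed worlds to a and odd-indexed worlds to b is a surjective bounded morphism onto the two-world frame with a↔b, which is not antisymmetric.
So no modal formula (or set of formulas) defines exactly the antisymmetric frames.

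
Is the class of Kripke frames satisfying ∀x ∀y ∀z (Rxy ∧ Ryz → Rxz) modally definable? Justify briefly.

Yes, by □r → □□r

The condition is transitivity. A defining modal formula is □r → □□r.
Suppose □r→□□r is valid. Take Rxy, Ryz and set V(r)={w : Rxw}. Then □r at x, so □□r at x, so □r at y, so r at z, i.e. Rxz.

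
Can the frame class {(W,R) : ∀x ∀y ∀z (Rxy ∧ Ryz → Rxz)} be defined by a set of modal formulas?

Definable; □q → □□q defines it

The condition is transitivity. A defining modal formula is □q → □□q.
Suppose □q→□□q is valid. Take Rxy, Ryz and set V(q)={w : Rxw}. Then □q at x, so □□q at x, so □q at y, so q at z, i.e. Rxz.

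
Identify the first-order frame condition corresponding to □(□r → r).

This schema is the T□ axiom.
Its frame correspondent is shift-reflexivity — ∀x ∀y (Rxy → Ryy).

shift-reflexivity: ∀x ∀y (Rxy → Ryy)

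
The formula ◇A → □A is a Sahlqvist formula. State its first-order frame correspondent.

Suppose ◇A→□A is valid. Take Rxy, Rxz and set V(A)={y}. Then ◇A at x, so □A at x, so A at z, i.e. z=y.

partial functionality: ∀x ∀y ∀z (Rxy ∧ Rxz → y = z)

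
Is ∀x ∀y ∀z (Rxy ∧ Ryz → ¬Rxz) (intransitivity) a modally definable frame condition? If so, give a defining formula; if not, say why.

If a class were modally definable it would be closed under surjective bounded morphisms (Goldblatt–Thomason).
The 7-cycle (worlds a,b,c,d,e,f,g with a→b→c→d→e→f→g→a) is intransitive. Mapping every world to a single reflexive point • is a surjective bounded morphism; the reflexive point is not intransitive (R••∧R•• but R••).
So the class is not modally definable.

No — not modally definable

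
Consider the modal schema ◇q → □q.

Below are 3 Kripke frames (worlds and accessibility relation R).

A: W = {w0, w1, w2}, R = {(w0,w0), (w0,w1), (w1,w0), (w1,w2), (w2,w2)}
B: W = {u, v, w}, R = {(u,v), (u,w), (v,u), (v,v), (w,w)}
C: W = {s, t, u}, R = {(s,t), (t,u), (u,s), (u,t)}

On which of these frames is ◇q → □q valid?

Frame correspondent (Sahlqvist): ∀x ∀y ∀z (Rxy ∧ Rxz → y = z) — i.e. partial functionality.
A: fails — w0 sees both w0 and w1.
B: fails — u sees both v and w.
C: fails — u sees both s and t.

none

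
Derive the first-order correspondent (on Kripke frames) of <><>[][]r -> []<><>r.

forall x forall y forall z ((x R^2 y & xRz) -> exists w (y R^2 w & z R^2 w))

This is a Sahlqvist (Geach-type) schema ◇^2□^2r → □^1◇^2r.
First-order correspondent: forall x forall y forall z ((x R^2 y & xRz) -> exists w (y R^2 w & z R^2 w)).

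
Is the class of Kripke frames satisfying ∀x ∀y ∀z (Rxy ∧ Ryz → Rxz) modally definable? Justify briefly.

Yes: it is transitivity, defined by the 4 schema □p → □□p.
Suppose □p→□□p is valid. Take Rxy, Ryz and set V(p)={w : Rxw}. Then □p at x, so □□p at x, so □p at y, so p at z, i.e. Rxz.

Yes — defined by □p → □□p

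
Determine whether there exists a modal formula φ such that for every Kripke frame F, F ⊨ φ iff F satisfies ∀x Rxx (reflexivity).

This is a Sahlqvist condition; the T axiom □r → r defines it.
Suppose □r→r is valid. At any x set V(r)={w : Rxw}. Then □r holds at x, so r holds at x, i.e. Rxx.

Yes — defined by □r → r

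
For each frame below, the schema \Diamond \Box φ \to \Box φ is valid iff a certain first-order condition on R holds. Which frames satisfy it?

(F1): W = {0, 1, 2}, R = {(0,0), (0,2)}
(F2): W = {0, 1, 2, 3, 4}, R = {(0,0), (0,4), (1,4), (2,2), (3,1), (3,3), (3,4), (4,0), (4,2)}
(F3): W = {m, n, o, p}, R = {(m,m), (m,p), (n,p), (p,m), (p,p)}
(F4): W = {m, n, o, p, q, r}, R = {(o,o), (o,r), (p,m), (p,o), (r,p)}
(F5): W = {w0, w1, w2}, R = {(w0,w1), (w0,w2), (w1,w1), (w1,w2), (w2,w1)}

Frame correspondent (Sahlqvist): \forall x \forall y \forall z ((xRy \wedge xRz) \to \exists w (yRw \wedge z = w)) — i.e. a generalized confluence (Geach) condition.
(F1): fails — 0R2, 0R0 but no w with 2Rw and 0=w.
(F2): fails — 0R4, 0R4 but no w with 4Rw and 4=w.
(F3): ✓.
(F4): fails — oRr, oRo but no w with rRw and o=w.
(F5): fails — w0Rw2, w0Rw2 but no w with w2Rw and w2=w.
Valid on: (F3).

(F3)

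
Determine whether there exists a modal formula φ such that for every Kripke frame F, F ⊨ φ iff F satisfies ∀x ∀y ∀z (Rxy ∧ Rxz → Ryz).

Yes: it is the Euclidean property, defined by the 5 schema ◇p → □◇p.
Suppose ◇p→□◇p is valid. Take Rxy, Rxz and set V(p)={y}. Then ◇p at x, so □◇p at x, so ◇p at z, so some w with Rzw has p; w=y, i.e. Rzy. By symmetry of the argument, Ryz.

Yes — defined by ◇p → □◇p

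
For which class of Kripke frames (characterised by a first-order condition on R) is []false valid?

Emptiness of R

□⊥ is valid iff no world has any successor (otherwise □⊥ fails at any world with one).
Conversely, any frame satisfying forall x forall y ~Rxy validates the schema.
Frame condition: forall x forall y ~Rxy.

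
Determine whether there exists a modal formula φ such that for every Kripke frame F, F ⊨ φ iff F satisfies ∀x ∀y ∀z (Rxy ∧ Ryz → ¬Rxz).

Not definable by any modal formula

If a class were modally definable it would be closed under surjective bounded morphisms (Goldblatt–Thomason).
The 5-cycle (worlds s,t,u,v,w with s→t→u→v→w→s) is intransitive. Mapping every world to a single reflexive point • is a surjective bounded morphism; the reflexive point is not intransitive (R••∧R•• but R••).
Hence intransitivity is not modally definable.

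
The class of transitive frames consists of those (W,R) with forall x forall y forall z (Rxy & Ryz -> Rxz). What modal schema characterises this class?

□q → □□q

The condition is transitivity. The 4 schema □q → □□q defines it.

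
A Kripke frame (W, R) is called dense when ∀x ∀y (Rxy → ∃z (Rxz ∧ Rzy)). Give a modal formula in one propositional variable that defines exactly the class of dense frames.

A defining formula is □□q → □q (the C4 axiom).

□□q → □q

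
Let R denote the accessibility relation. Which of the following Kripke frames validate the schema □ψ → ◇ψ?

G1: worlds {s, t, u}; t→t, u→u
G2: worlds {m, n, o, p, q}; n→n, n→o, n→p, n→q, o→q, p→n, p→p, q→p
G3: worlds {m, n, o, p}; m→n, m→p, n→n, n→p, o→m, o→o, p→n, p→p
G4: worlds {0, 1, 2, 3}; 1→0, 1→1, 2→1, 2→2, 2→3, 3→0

G3

This is the axiom for seriality; its first-order frame correspondent is ∀x ∃y Rxy.
G1: fails — world s has no successor.
G2: fails — world m has no successor.
G3: condition met.
G4: fails — world 0 has no successor.
Valid on: G3.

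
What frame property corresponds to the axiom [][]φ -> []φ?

density

This schema is the C4 axiom.
It corresponds to density: forall x forall y (Rxy -> exists z (Rxz & Rzy)).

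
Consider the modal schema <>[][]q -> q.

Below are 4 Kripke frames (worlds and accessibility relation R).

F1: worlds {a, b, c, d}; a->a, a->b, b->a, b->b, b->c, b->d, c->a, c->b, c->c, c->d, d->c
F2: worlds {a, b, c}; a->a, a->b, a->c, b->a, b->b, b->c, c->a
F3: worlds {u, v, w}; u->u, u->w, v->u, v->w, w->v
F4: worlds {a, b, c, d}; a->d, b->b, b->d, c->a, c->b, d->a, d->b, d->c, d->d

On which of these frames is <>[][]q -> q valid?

F1, F2, F4

The schema corresponds to a generalized confluence (Geach) condition: forall x forall y (xRy -> exists w (y R^2 w & x = w)).
F1: ✓.
F2: ✓.
F3: fails — vRw but no t with wR²t and v=t.
F4: ✓.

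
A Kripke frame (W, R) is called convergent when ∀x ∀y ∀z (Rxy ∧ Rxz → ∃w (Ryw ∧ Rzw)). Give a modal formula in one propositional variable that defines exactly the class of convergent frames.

This is convergence; the standard corresponding axiom is .2: ◇□p → □◇p.
Suppose ◇□p→□◇p is valid. Take Rxy, Rxz and set V(p)={w : Ryw}. Then □p at y so ◇□p at x, so □◇p at x, so ◇p at z, giving w with Rzw and Ryw.

◇□p → □◇p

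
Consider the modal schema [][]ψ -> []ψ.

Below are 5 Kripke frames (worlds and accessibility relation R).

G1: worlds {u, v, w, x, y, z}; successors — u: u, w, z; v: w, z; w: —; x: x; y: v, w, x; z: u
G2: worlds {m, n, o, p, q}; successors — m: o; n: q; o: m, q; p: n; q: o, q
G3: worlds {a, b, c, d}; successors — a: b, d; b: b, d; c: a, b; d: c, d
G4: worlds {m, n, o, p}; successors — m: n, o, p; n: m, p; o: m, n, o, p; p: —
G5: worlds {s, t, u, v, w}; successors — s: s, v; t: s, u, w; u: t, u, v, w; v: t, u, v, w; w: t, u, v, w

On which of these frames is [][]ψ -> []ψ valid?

G5

The schema corresponds to density: forall x forall y (Rxy -> exists z (Rxz & Rzy)).
G1: fails — Rvz but no t with Rvt and Rtz.
G2: fails — Rom but no z with Roz and Rzm.
G3: fails — Rca but no z with Rcz and Rza.
G4: fails — Rnm but no z with Rnz and Rzm.
G5: holds.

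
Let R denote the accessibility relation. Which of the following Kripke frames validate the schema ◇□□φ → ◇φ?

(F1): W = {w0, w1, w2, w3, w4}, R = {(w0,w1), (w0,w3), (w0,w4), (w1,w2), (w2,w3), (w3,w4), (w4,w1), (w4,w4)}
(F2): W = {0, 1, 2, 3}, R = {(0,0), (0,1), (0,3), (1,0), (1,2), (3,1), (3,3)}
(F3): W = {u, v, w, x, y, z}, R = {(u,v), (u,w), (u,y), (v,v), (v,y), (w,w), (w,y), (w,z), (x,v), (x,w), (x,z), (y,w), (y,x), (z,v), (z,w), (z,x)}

The schema corresponds to a generalized confluence (Geach) condition: ∀x ∀y (xRy → ∃w (yR²w ∧ xRw)).
(F1): fails — w1Rw2 but no w with w2R²w and w1Rw.
(F2): fails — 1R2 but no w with 2R²w and 1Rw.
(F3): ✓.

(F3)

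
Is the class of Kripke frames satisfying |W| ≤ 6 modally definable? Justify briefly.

Modal frame validity is preserved under disjoint unions.
Any modal formula valid on each of 7 disjoint one-world frames is valid on their disjoint union (validity is preserved under disjoint unions). Each one-world frame has |W|=1≤6, but the union has |W|=7.
So the class is not modally definable.

Not modally definable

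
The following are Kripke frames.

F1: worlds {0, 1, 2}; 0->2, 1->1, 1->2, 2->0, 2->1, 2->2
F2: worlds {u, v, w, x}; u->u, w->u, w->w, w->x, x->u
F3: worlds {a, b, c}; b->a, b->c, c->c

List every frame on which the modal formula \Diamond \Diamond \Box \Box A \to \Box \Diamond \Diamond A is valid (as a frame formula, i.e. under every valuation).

F1, F2

This is the axiom for a generalized confluence (Geach) condition; its first-order frame correspondent is \forall x \forall y \forall z ((x R^2 y \wedge xRz) \to \exists w (y R^2 w \wedge z R^2 w)).
F1: condition met.
F2: condition met.
F3: fails — bR²c, bRa but no w with cR²w and aR²w.
Valid on: F1, F2.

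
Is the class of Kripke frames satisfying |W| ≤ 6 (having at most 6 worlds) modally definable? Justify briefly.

No

Modal frame validity is preserved under disjoint unions.
Any modal formula valid on each of 7 disjoint one-world frames is valid on their disjoint union (validity is preserved under disjoint unions). Each one-world frame has |W|=1≤6, but the union has |W|=7.
Hence having at most 6 worlds is not modally definable.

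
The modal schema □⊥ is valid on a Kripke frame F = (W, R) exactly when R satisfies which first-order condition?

□⊥ is valid iff no world has any successor (otherwise □⊥ fails at any world with one).
Conversely, on a frame with emptiness of R the schema holds at every world under every valuation.
Frame condition: ∀x ∀y ¬Rxy.

emptiness of R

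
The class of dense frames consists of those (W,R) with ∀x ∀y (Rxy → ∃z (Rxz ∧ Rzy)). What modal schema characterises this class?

□□p → □p

The condition is density. The C4 schema □□p → □p defines it.
Suppose □□p→□p is valid. Take Rxy and set V(p)={w : xR²w}. Then □□p at x, so □p at x, so p at y, i.e. ∃z(Rxz∧Rzy).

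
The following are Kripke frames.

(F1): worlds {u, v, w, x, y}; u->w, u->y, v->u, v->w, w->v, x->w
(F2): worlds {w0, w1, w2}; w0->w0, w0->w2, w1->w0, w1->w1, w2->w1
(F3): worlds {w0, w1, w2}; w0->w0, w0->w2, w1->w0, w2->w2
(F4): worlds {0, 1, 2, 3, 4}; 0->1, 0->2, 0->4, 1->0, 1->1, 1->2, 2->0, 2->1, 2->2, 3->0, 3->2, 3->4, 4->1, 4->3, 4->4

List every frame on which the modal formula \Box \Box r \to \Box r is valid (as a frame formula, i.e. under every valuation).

(F2), (F3), (F4)

The schema corresponds to density: \forall x \forall y (Rxy \to \exists z (Rxz \wedge Rzy)).
(F1): fails — Rxw but no z with Rxz and Rzw.
(F2): ✓.
(F3): ✓.
(F4): ✓.
Valid on: (F2), (F3), (F4).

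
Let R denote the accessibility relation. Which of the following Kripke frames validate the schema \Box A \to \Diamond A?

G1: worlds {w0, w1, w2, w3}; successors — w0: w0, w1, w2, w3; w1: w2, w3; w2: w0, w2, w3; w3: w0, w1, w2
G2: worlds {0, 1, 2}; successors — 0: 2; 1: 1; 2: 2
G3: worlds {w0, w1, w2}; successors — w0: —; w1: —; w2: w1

Frame correspondent (Sahlqvist): \forall x \exists y Rxy — i.e. seriality.
G1: satisfies the condition.
G2: satisfies the condition.
G3: fails — world w0 has no successor.
Valid on: G1, G2.

G1, G2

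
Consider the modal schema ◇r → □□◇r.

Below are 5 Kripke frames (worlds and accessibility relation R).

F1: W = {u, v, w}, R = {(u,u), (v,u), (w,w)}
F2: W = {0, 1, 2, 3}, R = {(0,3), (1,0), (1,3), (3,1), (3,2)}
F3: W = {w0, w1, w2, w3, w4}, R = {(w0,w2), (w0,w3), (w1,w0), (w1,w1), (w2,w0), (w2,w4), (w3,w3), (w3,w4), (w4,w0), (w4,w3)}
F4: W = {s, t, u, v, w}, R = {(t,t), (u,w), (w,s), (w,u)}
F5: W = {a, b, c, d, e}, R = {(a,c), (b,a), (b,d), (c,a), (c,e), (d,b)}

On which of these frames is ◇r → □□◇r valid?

F1

This is the axiom for a generalized confluence (Geach) condition; its first-order frame correspondent is ∀x ∀y ∀z ((xRy ∧ xR²z) → ∃w (y = w ∧ zRw)).
F1: ✓.
F2: fails — 0R3, 0R²2 but no w with 3=w and 2Rw.
F3: fails — w0Rw2, w0R²w3 but no w with w2=w and w3Rw.
F4: fails — uRw, uR²s but no w* with w=w* and sRw*.
F5: fails — aRc, aR²e but no w with c=w and eRw.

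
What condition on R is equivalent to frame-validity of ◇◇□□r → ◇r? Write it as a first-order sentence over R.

This is a Sahlqvist (Geach-type) schema ◇^2□^2r → □^0◇^1r.
Minimal-valuation argument: fix x; take any y with xR^2y and any z with xR^0z. Set V(r) to the set of worlds R-reachable from y in exactly 2 steps. Then □^2r holds at y, so the antecedent holds at x; validity forces ◇^1r at z, giving a w with zR^1w and yR^2w.
First-order correspondent: ∀x ∀y (xR²y → ∃w (yR²w ∧ xRw)).

∀x ∀y (xR²y → ∃w (yR²w ∧ xRw))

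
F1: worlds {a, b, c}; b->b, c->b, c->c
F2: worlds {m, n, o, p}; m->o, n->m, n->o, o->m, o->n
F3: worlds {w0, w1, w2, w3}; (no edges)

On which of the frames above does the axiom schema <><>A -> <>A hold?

F1, F3

Frame correspondent (Sahlqvist): forall x forall y forall z (Rxy & Ryz -> Rxz) — i.e. transitivity.
F1: condition met.
F2: fails — Ron and Rno but not Roo.
F3: condition met.
Valid on: F1, F3.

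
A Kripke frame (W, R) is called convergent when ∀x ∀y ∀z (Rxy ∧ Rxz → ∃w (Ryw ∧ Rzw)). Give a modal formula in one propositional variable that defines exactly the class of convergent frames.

◇□q → □◇q

This is convergence; the standard corresponding axiom is .2: ◇□q → □◇q.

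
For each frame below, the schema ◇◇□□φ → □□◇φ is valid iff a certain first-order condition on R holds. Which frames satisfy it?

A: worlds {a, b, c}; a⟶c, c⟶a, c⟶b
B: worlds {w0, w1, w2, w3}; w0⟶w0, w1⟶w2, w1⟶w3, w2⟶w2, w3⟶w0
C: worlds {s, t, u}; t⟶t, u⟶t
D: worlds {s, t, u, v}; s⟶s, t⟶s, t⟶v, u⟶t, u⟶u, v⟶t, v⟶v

C

Frame correspondent (Sahlqvist): ∀x ∀y ∀z ((xR²y ∧ xR²z) → ∃w (yR²w ∧ zRw)) — i.e. a generalized confluence (Geach) condition.
A: fails — aR²a, aR²a but no w with aR²w and aRw.
B: fails — w1R²w0, w1R²w2 but no w with w0R²w and w2Rw.
C: condition met.
D: fails — tR²s, tR²v but no w with sR²w and vRw.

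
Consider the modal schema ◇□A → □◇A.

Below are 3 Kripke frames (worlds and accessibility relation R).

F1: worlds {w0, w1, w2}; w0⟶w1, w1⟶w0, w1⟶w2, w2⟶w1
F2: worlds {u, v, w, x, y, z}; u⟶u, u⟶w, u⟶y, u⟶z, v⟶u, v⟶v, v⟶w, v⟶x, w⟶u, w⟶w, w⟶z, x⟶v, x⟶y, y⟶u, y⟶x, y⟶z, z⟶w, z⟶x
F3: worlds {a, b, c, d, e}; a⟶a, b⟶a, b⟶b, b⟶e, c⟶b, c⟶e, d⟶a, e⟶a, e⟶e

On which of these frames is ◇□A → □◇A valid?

The schema corresponds to convergence: ∀x ∀y ∀z (Rxy ∧ Rxz → ∃w (Ryw ∧ Rzw)).
F1: holds.
F2: fails — Rvw and Rvx but w and x have no common successor.
F3: holds.

F1, F3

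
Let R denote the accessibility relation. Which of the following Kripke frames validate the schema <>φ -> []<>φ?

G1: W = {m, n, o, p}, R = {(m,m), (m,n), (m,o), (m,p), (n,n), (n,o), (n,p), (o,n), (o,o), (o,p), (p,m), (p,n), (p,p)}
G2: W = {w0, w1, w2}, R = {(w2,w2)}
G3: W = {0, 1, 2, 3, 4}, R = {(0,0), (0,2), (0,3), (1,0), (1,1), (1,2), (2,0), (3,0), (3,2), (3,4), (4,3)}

G2

This is the axiom for the Euclidean property; its first-order frame correspondent is forall x forall y forall z (Rxy & Rxz -> Ryz).
G1: fails — Rmo and Rmm but not Rom.
G2: satisfies the condition.
G3: fails — R02 and R02 but not R22.
Valid on: G2.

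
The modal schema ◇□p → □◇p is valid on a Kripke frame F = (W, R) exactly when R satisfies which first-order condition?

convergence: ∀x ∀y ∀z (Rxy ∧ Rxz → ∃w (Ryw ∧ Rzw))

Suppose ◇□p→□◇p is valid. Take Rxy, Rxz and set V(p)={w : Ryw}. Then □p at y so ◇□p at x, so □◇p at x, so ◇p at z, giving w with Rzw and Ryw.
Conversely, on a frame with convergence the schema holds at every world under every valuation.
Frame condition: ∀x ∀y ∀z (Rxy ∧ Rxz → ∃w (Ryw ∧ Rzw)).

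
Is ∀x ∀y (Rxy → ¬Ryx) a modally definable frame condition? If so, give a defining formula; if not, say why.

Modal frame validity is preserved under surjective bounded morphisms.
The 3-cycle (worlds w0,w1,w2 with w0→w1→w2→w0) is asymmetric. Mapping every world to a single reflexive point • is a surjective bounded morphism, and the reflexive point is not asymmetric (R•• but asymmetry requires ¬R••).
So no modal formula (or set of formulas) defines exactly the asymmetric frames.

Not definable by any modal formula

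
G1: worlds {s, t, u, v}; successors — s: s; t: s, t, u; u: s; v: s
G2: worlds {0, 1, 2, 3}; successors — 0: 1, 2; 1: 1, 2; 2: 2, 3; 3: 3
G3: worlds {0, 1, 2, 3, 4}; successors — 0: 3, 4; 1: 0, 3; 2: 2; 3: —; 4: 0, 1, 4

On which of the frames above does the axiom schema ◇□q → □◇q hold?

G1, G2

This is the axiom for convergence; its first-order frame correspondent is ∀x ∀y ∀z (Rxy ∧ Rxz → ∃w (Ryw ∧ Rzw)).
G1: condition met.
G2: condition met.
G3: fails — R04 and R03 but 4 and 3 have no common successor.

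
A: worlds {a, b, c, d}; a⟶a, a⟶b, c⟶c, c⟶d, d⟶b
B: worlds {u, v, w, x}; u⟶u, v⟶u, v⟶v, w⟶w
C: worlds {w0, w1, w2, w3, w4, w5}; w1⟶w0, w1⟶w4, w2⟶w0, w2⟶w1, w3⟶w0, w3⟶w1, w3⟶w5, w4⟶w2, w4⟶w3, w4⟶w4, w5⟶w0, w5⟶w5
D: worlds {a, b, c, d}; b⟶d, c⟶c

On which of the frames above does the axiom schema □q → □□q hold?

B, D

This is the axiom for transitivity; its first-order frame correspondent is ∀x ∀y ∀z (Rxy ∧ Ryz → Rxz).
A: fails — Rcd and Rdb but not Rcb.
B: condition met.
C: fails — Rw3w1 and Rw1w4 but not Rw3w4.
D: condition met.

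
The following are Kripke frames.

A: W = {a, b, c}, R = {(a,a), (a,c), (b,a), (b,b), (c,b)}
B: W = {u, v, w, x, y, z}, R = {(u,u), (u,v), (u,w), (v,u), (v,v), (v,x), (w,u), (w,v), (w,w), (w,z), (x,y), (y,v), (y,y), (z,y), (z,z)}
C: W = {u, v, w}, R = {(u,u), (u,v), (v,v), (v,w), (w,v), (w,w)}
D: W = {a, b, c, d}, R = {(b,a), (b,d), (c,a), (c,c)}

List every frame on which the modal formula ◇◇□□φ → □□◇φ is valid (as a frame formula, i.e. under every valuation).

A, C

The schema corresponds to a generalized confluence (Geach) condition: ∀x ∀y ∀z ((xR²y ∧ xR²z) → ∃w (yR²w ∧ zRw)).
A: ✓.
B: fails — uR²u, uR²x but no t with uR²t and xRt.
C: ✓.
D: fails — cR²a, cR²a but no w with aR²w and aRw.
Valid on: A, C.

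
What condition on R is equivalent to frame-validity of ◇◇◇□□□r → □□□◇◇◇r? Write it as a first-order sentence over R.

∀x ∀y ∀z ((xR³y ∧ xR³z) → ∃w (yR³w ∧ zR³w))

This is a Sahlqvist (Geach-type) schema ◇^3□^3r → □^3◇^3r.
Minimal-valuation argument: fix x; take any y with xR^3y and any z with xR^3z. Set V(r) to the set of worlds R-reachable from y in exactly 3 steps. Then □^3r holds at y, so the antecedent holds at x; validity forces ◇^3r at z, giving a w with zR^3w and yR^3w.
First-order correspondent: ∀x ∀y ∀z ((xR³y ∧ xR³z) → ∃w (yR³w ∧ zR³w)).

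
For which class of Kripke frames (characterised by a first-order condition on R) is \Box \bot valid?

emptiness of R

□⊥ is valid iff no world has any successor (otherwise □⊥ fails at any world with one).
The converse is a direct semantic check.
So the correspondent is emptiness of R.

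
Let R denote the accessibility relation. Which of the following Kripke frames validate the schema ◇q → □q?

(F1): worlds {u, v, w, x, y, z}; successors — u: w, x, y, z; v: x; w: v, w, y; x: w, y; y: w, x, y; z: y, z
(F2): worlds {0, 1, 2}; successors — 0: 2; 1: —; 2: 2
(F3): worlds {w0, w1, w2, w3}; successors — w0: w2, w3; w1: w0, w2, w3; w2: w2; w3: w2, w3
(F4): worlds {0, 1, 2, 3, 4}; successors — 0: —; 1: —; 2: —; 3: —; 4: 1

(F2), (F4)

The schema corresponds to partial functionality: ∀x ∀y ∀z (Rxy ∧ Rxz → y = z).
(F1): fails — u sees both w and x.
(F2): condition met.
(F3): fails — w0 sees both w2 and w3.
(F4): condition met.
Valid on: (F2), (F4).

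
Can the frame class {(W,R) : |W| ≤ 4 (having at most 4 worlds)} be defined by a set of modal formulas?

Modal frame validity is preserved under disjoint unions.
Any modal formula valid on each of 5 disjoint one-world frames is valid on their disjoint union (validity is preserved under disjoint unions). Each one-world frame has |W|=1≤4, but the union has |W|=5.
So no modal formula (or set of formulas) defines exactly the |W|≤4 frames.

Not definable by any modal formula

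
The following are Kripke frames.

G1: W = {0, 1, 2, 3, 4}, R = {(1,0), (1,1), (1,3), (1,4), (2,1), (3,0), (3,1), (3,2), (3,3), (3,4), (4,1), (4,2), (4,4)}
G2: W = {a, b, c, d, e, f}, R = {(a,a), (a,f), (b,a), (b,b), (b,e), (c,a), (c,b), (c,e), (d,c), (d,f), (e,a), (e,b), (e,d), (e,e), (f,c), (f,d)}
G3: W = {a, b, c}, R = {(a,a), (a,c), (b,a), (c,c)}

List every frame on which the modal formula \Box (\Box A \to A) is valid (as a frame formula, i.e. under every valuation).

G3

The schema corresponds to shift-reflexivity: \forall x \forall y (Rxy \to Ryy).
G1: fails — R10 but not R00.
G2: fails — Rdc but not Rcc.
G3: condition met.
Valid on: G3.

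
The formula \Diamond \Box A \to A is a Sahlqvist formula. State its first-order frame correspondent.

Symmetry

This schema is equivalent to the B axiom A → □◇A.
Its frame correspondent is symmetry — \forall x \forall y (Rxy \to Ryx).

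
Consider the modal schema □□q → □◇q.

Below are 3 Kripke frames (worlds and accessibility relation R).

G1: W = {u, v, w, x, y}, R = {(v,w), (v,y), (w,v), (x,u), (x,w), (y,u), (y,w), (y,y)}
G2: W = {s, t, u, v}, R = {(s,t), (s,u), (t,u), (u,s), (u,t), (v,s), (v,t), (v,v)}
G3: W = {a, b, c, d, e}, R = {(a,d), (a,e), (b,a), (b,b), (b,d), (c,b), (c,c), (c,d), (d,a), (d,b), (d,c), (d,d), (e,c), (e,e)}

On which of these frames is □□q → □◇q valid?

Frame correspondent (Sahlqvist): ∀x ∀z (xRz → ∃w (xR²w ∧ zRw)) — i.e. a generalized confluence (Geach) condition.
G1: fails — xRu but no t with xR²t and uRt.
G2: satisfies the condition.
G3: satisfies the condition.

G2, G3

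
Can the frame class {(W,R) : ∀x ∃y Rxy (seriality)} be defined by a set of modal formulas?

Definable; □q → ◇q defines it

Yes: it is seriality, defined by the D schema □q → ◇q.
Suppose □q→◇q is valid. At any x set V(q)=W. Then □q at x, so ◇q at x, so x has a successor.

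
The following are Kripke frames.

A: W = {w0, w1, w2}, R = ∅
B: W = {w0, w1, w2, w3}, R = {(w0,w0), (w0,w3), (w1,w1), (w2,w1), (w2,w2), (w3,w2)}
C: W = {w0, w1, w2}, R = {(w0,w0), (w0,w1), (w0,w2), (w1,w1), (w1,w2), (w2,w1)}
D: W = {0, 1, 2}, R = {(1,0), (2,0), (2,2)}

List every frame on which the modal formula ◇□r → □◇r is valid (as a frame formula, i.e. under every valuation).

A, C

This is the axiom for convergence; its first-order frame correspondent is ∀x ∀y ∀z (Rxy ∧ Rxz → ∃w (Ryw ∧ Rzw)).
A: condition met.
B: fails — Rw0w0 and Rw0w3 but w0 and w3 have no common successor.
C: condition met.
D: fails — R10 and R10 but 0 and 0 have no common successor.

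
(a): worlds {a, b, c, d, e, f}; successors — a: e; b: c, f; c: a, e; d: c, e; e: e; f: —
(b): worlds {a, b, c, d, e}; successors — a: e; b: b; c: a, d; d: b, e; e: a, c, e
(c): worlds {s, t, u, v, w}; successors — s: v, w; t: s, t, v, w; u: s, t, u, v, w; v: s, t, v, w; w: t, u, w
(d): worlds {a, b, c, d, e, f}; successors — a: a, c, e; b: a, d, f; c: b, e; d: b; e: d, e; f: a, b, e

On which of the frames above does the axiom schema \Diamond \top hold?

The schema corresponds to seriality: \forall x \exists y Rxy.
(a): fails — world f has no successor.
(b): satisfies the condition.
(c): satisfies the condition.
(d): satisfies the condition.
Valid on: (b), (c), (d).

(b), (c), (d)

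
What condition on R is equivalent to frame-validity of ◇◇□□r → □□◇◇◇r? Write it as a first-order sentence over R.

This is a Sahlqvist (Geach-type) schema ◇^2□^2r → □^2◇^3r.
Minimal-valuation argument: fix x; take any y with xR^2y and any z with xR^2z. Set V(r) to the set of worlds R-reachable from y in exactly 2 steps. Then □^2r holds at y, so the antecedent holds at x; validity forces ◇^3r at z, giving a w with zR^3w and yR^2w.
First-order correspondent: ∀x ∀y ∀z ((xR²y ∧ xR²z) → ∃w (yR²w ∧ zR³w)).

∀x ∀y ∀z ((xR²y ∧ xR²z) → ∃w (yR²w ∧ zR³w))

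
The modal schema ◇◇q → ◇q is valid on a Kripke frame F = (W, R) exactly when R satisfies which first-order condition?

This schema is equivalent to the 4 axiom □q → □□q.
Its frame correspondent is transitivity — ∀x ∀y ∀z (Rxy ∧ Ryz → Rxz).

transitivity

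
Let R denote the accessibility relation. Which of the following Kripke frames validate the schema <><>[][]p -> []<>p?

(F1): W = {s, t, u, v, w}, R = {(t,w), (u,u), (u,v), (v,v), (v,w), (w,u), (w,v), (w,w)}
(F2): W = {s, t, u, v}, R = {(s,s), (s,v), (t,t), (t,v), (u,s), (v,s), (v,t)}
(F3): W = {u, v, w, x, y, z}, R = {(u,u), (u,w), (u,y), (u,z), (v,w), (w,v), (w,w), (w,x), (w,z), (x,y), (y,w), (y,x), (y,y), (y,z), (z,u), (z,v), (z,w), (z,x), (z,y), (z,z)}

The schema corresponds to a generalized confluence (Geach) condition: forall x forall y forall z ((x R^2 y & xRz) -> exists w (y R^2 w & zRw)).
(F1): holds.
(F2): holds.
(F3): fails — wR²v, wRx but no t with vR²t and xRt.
Valid on: (F1), (F2).

(F1), (F2)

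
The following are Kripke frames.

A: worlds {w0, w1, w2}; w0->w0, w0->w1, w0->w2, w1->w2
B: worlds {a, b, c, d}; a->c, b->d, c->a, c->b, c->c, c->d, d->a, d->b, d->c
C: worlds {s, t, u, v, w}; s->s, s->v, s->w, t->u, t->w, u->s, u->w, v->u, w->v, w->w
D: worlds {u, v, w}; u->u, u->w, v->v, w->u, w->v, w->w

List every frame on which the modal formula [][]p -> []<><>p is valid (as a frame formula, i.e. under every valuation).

The schema corresponds to a generalized confluence (Geach) condition: forall x forall z (xRz -> exists w (x R^2 w & z R^2 w)).
A: fails — w0Rw1 but no w with w0R²w and w1R²w.
B: satisfies the condition.
C: satisfies the condition.
D: satisfies the condition.
Valid on: B, C, D.

B, C, D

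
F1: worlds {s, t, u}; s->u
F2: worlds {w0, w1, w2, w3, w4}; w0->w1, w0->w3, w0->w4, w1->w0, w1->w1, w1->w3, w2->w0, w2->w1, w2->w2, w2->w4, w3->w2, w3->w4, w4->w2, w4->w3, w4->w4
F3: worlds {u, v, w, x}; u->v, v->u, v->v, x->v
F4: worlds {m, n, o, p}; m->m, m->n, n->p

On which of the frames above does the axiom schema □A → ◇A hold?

The schema corresponds to seriality: ∀x ∃y Rxy.
F1: fails — world t has no successor.
F2: satisfies the condition.
F3: fails — world w has no successor.
F4: fails — world o has no successor.
Valid on: F2.

F2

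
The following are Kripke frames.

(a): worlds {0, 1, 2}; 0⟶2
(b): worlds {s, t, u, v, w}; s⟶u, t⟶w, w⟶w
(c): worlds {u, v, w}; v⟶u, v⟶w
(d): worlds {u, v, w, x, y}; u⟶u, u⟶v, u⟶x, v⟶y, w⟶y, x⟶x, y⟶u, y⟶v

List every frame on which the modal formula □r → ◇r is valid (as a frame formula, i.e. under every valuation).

(d)

Frame correspondent (Sahlqvist): ∀x ∃y Rxy — i.e. seriality.
(a): fails — world 1 has no successor.
(b): fails — world u has no successor.
(c): fails — world u has no successor.
(d): holds.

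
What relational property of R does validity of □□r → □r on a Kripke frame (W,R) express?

Suppose □□r→□r is valid. Take Rxy and set V(r)={w : xR²w}. Then □□r at x, so □r at x, so r at y, i.e. ∃z(Rxz∧Rzy).

density: ∀x ∀y (Rxy → ∃z (Rxz ∧ Rzy))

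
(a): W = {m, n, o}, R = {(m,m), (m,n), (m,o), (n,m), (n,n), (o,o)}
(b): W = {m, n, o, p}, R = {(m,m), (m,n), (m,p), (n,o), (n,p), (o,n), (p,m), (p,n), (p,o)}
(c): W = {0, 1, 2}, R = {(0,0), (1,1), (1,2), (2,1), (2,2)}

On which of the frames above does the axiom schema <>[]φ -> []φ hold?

Frame correspondent (Sahlqvist): forall x forall y forall z (Rxy & Rxz -> Ryz) — i.e. the Euclidean property.
(a): fails — Rmo and Rmm but not Rom.
(b): fails — Rmn and Rmm but not Rnm.
(c): condition met.
Valid on: (c).

(c)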